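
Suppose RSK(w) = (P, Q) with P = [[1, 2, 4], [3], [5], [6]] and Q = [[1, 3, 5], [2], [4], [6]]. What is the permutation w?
Reverse RSK: for i = n, n-1, ..., 1, locate i in Q, remove the corresponding corner cell from P, and reverse-bump its entry up through P; the value ejected from row 1 is w(i).

So w = 6 1 5 3 4 2.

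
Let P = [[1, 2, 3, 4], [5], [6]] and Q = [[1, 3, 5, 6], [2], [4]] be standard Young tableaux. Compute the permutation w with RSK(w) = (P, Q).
6 1 5 2 3 4

Reverse the RSK construction: for i from n down to 1, find the cell of Q containing i, remove the entry at that cell from P, and reverse-bump it up through P; the value ejected from row 1 is w(i).

Step i=6: Q has 6 at row 1, column 4; remove that cell from P, ejecting 4. So w(6) = 4. P is now [[1, 2, 3], [5], [6]].
Step i=5: Q has 5 at row 1, column 3; remove that cell from P, ejecting 3. So w(5) = 3. P is now [[1, 2], [5], [6]].
Step i=4: Q has 4 at row 3, column 1; remove 6 from row 3 of P and reverse-bump: 6 enters row 2 and ejects 5; 5 enters row 1 and ejects 2. So w(4) = 2. P is now [[1, 5], [6]].
Step i=3: Q has 3 at row 1, column 2; remove that cell from P, ejecting 5. So w(3) = 5. P is now [[1], [6]].
Step i=2: Q has 2 at row 2, column 1; remove 6 from row 2 of P and reverse-bump: 6 enters row 1 and ejects 1. So w(2) = 1. P is now [[6]].
Step i=1: Q has 1 at row 1, column 1; remove that cell from P, ejecting 6. So w(1) = 6. P is now [].

So w = 6 1 5 2 3 4.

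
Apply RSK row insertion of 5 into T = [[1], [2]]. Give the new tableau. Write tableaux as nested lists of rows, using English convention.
5 is larger than every entry of row 1, so it is appended to row 1. The new tableau is [[1, 5], [2]].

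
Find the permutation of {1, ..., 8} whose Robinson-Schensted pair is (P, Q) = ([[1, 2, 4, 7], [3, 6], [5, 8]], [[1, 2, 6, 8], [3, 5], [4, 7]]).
5 8 3 1 2 6 4 7

Reverse RSK: for i = n, n-1, ..., 1, locate i in Q, remove the corresponding corner cell from P, and reverse-bump its entry up through P; the value ejected from row 1 is w(i).

So w = 5 8 3 1 2 6 4 7.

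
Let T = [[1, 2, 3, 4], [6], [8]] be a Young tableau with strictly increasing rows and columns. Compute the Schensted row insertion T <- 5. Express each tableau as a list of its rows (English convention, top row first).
[[1, 2, 3, 4, 5], [6], [8]]

5 is larger than every entry of row 1, so it is appended to row 1. The new tableau is [[1, 2, 3, 4, 5], [6], [8]].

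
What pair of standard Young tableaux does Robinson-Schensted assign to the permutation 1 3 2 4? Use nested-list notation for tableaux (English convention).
Insert each entry of the permutation into P by Schensted row insertion, recording in Q the position of each new cell.

Insert 1: appended to row 1. P = [[1]], Q = [[1]].
Insert 3: appended to row 1. P = [[1, 3]], Q = [[1, 2]].
Insert 2: 2 bumps 3 from row 1; 3 starts row 2. P = [[1, 2], [3]], Q = [[1, 2], [3]].
Insert 4: appended to row 1. P = [[1, 2, 4], [3]], Q = [[1, 2, 4], [3]].

So P = [[1, 2, 4], [3]], Q = [[1, 2, 4], [3]].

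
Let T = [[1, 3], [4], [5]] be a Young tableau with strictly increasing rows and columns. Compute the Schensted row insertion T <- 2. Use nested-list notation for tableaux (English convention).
[[1, 2], [3], [4], [5]]

In row 1, 2 replaces 3 (the leftmost entry greater than 2); 3 is bumped to row 2. In row 2, 3 replaces 4 (the leftmost entry greater than 3); 4 is bumped to row 3. In row 3, 4 replaces 5 (the leftmost entry greater than 4); 5 is bumped to row 4. 5 starts a new row 4. The new tableau is [[1, 2], [3], [4], [5]].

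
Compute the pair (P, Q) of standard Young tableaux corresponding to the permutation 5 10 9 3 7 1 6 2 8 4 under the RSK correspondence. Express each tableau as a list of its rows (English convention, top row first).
Insert each entry of the permutation into P by Schensted row insertion, recording in Q the position of each new cell.

Insert 5: appended to row 1. P = [[5]].
Insert 10: appended to row 1. P = [[5, 10]].
Insert 9: 9 bumps 10 from row 1; 10 starts row 2. P = [[5, 9], [10]].
Insert 3: 3 bumps 5 from row 1; 5 bumps 10 from row 2; 10 starts row 3. P = [[3, 9], [5], [10]].
Insert 7: 7 bumps 9 from row 1; 9 appends to row 2. P = [[3, 7], [5, 9], [10]].
Insert 1: 1 bumps 3 from row 1; 3 bumps 5 from row 2; 5 bumps 10 from row 3; 10 starts row 4. P = [[1, 7], [3, 9], [5], [10]].
Insert 6: 6 bumps 7 from row 1; 7 bumps 9 from row 2; 9 appends to row 3. P = [[1, 6], [3, 7], [5, 9], [10]].
Insert 2: 2 bumps 6 from row 1; 6 bumps 7 from row 2; 7 bumps 9 from row 3; 9 bumps 10 from row 4; 10 starts row 5. P = [[1, 2], [3, 6], [5, 7], [9], [10]].
Insert 8: appended to row 1. P = [[1, 2, 8], [3, 6], [5, 7], [9], [10]].
Insert 4: 4 bumps 8 from row 1; 8 appends to row 2. P = [[1, 2, 4], [3, 6, 8], [5, 7], [9], [10]].

So P = [[1, 2, 4], [3, 6, 8], [5, 7], [9], [10]], Q = [[1, 2, 9], [3, 5, 10], [4, 7], [6], [8]].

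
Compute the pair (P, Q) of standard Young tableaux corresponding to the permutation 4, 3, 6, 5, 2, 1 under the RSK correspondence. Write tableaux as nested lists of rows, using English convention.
Insert each entry of the permutation into P by Schensted row insertion, recording in Q the position of each new cell.

Insert 4: appended to row 1. P = [[4]], Q = [[1]].
Insert 3: 3 bumps 4 from row 1; 4 starts row 2. P = [[3], [4]], Q = [[1], [2]].
Insert 6: appended to row 1. P = [[3, 6], [4]], Q = [[1, 3], [2]].
Insert 5: 5 bumps 6 from row 1; 6 appends to row 2. P = [[3, 5], [4, 6]], Q = [[1, 3], [2, 4]].
Insert 2: 2 bumps 3 from row 1; 3 bumps 4 from row 2; 4 starts row 3. P = [[2, 5], [3, 6], [4]], Q = [[1, 3], [2, 4], [5]].
Insert 1: 1 bumps 2 from row 1; 2 bumps 3 from row 2; 3 bumps 4 from row 3; 4 starts row 4. P = [[1, 5], [2, 6], [3], [4]], Q = [[1, 3], [2, 4], [5], [6]].

So P = [[1, 5], [2, 6], [3], [4]], Q = [[1, 3], [2, 4], [5], [6]].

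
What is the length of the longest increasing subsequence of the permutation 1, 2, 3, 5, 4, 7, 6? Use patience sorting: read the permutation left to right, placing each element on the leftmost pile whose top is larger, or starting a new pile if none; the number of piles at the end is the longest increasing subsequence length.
1: new pile. tops = [1]
2: new pile. tops = [1, 2]
3: new pile. tops = [1, 2, 3]
5: new pile. tops = [1, 2, 3, 5]
4: onto pile 4 (replacing 5). tops = [1, 2, 3, 4]
7: new pile. tops = [1, 2, 3, 4, 7]
6: onto pile 5 (replacing 7). tops = [1, 2, 3, 4, 6]

5 piles, so the longest increasing subsequence has length 5.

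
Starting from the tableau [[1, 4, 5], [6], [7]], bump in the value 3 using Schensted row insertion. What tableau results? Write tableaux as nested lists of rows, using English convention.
[[1, 3, 5], [4], [6], [7]]

In row 1, 3 replaces 4 (the leftmost entry greater than 3); 4 is bumped to row 2. In row 2, 4 replaces 6 (the leftmost entry greater than 4); 6 is bumped to row 3. In row 3, 6 replaces 7 (the leftmost entry greater than 6); 7 is bumped to row 4. 7 starts a new row 4. The new tableau is [[1, 3, 5], [4], [6], [7]].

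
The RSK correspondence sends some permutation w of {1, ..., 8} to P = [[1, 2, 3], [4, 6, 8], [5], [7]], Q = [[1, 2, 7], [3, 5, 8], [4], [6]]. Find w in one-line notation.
5 7 6 1 4 2 8 3

Reverse the RSK construction: for i from n down to 1, find the cell of Q containing i, remove the entry at that cell from P, and reverse-bump it up through P; the value ejected from row 1 is w(i).

Step i=8: Q has 8 at row 2, column 3; remove 8 from row 2 of P and reverse-bump: 8 enters row 1 and ejects 3. So w(8) = 3. P is now [[1, 2, 8], [4, 6], [5], [7]].
Step i=7: Q has 7 at row 1, column 3; remove that cell from P, ejecting 8. So w(7) = 8. P is now [[1, 2], [4, 6], [5], [7]].
Step i=6: Q has 6 at row 4, column 1; remove 7 from row 4 of P and reverse-bump: 7 enters row 3 and ejects 5; 5 enters row 2 and ejects 4; 4 enters row 1 and ejects 2. So w(6) = 2. P is now [[1, 4], [5, 6], [7]].
Step i=5: Q has 5 at row 2, column 2; remove 6 from row 2 of P and reverse-bump: 6 enters row 1 and ejects 4. So w(5) = 4. P is now [[1, 6], [5], [7]].
Step i=4: Q has 4 at row 3, column 1; remove 7 from row 3 of P and reverse-bump: 7 enters row 2 and ejects 5; 5 enters row 1 and ejects 1. So w(4) = 1. P is now [[5, 6], [7]].
Step i=3: Q has 3 at row 2, column 1; remove 7 from row 2 of P and reverse-bump: 7 enters row 1 and ejects 6. So w(3) = 6. P is now [[5, 7]].
Step i=2: Q has 2 at row 1, column 2; remove that cell from P, ejecting 7. So w(2) = 7. P is now [[5]].
Step i=1: Q has 1 at row 1, column 1; remove that cell from P, ejecting 5. So w(1) = 5. P is now [].

So w = 5 7 6 1 4 2 8 3.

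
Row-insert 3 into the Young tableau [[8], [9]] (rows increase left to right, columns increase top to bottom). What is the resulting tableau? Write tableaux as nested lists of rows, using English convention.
[[3], [8], [9]]

In row 1, 3 replaces 8 (the leftmost entry greater than 3); 8 is bumped to row 2. In row 2, 8 replaces 9 (the leftmost entry greater than 8); 9 is bumped to row 3. 9 starts a new row 3. The new tableau is [[3], [8], [9]].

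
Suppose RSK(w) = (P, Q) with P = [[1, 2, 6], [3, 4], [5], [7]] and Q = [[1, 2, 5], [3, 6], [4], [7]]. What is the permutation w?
Reverse the RSK construction: for i from n down to 1, find the cell of Q containing i, remove the entry at that cell from P, and reverse-bump it up through P; the value ejected from row 1 is w(i).

Step i=7: Q has 7 at row 4, column 1; remove 7 from row 4 of P and reverse-bump: 7 enters row 3 and ejects 5; 5 enters row 2 and ejects 4; 4 enters row 1 and ejects 2. So w(7) = 2. P is now [[1, 4, 6], [3, 5], [7]].
Step i=6: Q has 6 at row 2, column 2; remove 5 from row 2 of P and reverse-bump: 5 enters row 1 and ejects 4. So w(6) = 4. P is now [[1, 5, 6], [3], [7]].
Step i=5: Q has 5 at row 1, column 3; remove that cell from P, ejecting 6. So w(5) = 6. P is now [[1, 5], [3], [7]].
Step i=4: Q has 4 at row 3, column 1; remove 7 from row 3 of P and reverse-bump: 7 enters row 2 and ejects 3; 3 enters row 1 and ejects 1. So w(4) = 1. P is now [[3, 5], [7]].
Step i=3: Q has 3 at row 2, column 1; remove 7 from row 2 of P and reverse-bump: 7 enters row 1 and ejects 5. So w(3) = 5. P is now [[3, 7]].
Step i=2: Q has 2 at row 1, column 2; remove that cell from P, ejecting 7. So w(2) = 7. P is now [[3]].
Step i=1: Q has 1 at row 1, column 1; remove that cell from P, ejecting 3. So w(1) = 3. P is now [].

So w = 3 7 5 1 6 4 2.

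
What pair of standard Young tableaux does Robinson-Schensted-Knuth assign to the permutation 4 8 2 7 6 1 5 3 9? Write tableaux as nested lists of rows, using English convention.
Insert each entry of the permutation into P by Schensted row insertion, recording in Q the position of each new cell.

Insert 4: appended to row 1. P = [[4]], Q = [[1]].
Insert 8: appended to row 1. P = [[4, 8]], Q = [[1, 2]].
Insert 2: 2 bumps 4 from row 1; 4 starts row 2. P = [[2, 8], [4]], Q = [[1, 2], [3]].
Insert 7: 7 bumps 8 from row 1; 8 appends to row 2. P = [[2, 7], [4, 8]], Q = [[1, 2], [3, 4]].
Insert 6: 6 bumps 7 from row 1; 7 bumps 8 from row 2; 8 starts row 3. P = [[2, 6], [4, 7], [8]], Q = [[1, 2], [3, 4], [5]].
Insert 1: 1 bumps 2 from row 1; 2 bumps 4 from row 2; 4 bumps 8 from row 3; 8 starts row 4. P = [[1, 6], [2, 7], [4], [8]], Q = [[1, 2], [3, 4], [5], [6]].
Insert 5: 5 bumps 6 from row 1; 6 bumps 7 from row 2; 7 appends to row 3. P = [[1, 5], [2, 6], [4, 7], [8]], Q = [[1, 2], [3, 4], [5, 7], [6]].
Insert 3: 3 bumps 5 from row 1; 5 bumps 6 from row 2; 6 bumps 7 from row 3; 7 bumps 8 from row 4; 8 starts row 5. P = [[1, 3], [2, 5], [4, 6], [7], [8]], Q = [[1, 2], [3, 4], [5, 7], [6], [8]].
Insert 9: appended to row 1. P = [[1, 3, 9], [2, 5], [4, 6], [7], [8]], Q = [[1, 2, 9], [3, 4], [5, 7], [6], [8]].

So P = [[1, 3, 9], [2, 5], [4, 6], [7], [8]], Q = [[1, 2, 9], [3, 4], [5, 7], [6], [8]].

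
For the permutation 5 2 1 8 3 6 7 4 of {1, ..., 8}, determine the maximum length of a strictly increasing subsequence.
4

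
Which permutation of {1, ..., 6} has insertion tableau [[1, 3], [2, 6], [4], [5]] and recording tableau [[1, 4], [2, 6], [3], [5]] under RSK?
Reverse the RSK construction: for i from n down to 1, find the cell of Q containing i, remove the entry at that cell from P, and reverse-bump it up through P; the value ejected from row 1 is w(i).

Step i=6: Q has 6 at row 2, column 2; remove 6 from row 2 of P and reverse-bump: 6 enters row 1 and ejects 3. So w(6) = 3. P is now [[1, 6], [2], [4], [5]].
Step i=5: Q has 5 at row 4, column 1; remove 5 from row 4 of P and reverse-bump: 5 enters row 3 and ejects 4; 4 enters row 2 and ejects 2; 2 enters row 1 and ejects 1. So w(5) = 1. P is now [[2, 6], [4], [5]].
Step i=4: Q has 4 at row 1, column 2; remove that cell from P, ejecting 6. So w(4) = 6. P is now [[2], [4], [5]].
Step i=3: Q has 3 at row 3, column 1; remove 5 from row 3 of P and reverse-bump: 5 enters row 2 and ejects 4; 4 enters row 1 and ejects 2. So w(3) = 2. P is now [[4], [5]].
Step i=2: Q has 2 at row 2, column 1; remove 5 from row 2 of P and reverse-bump: 5 enters row 1 and ejects 4. So w(2) = 4. P is now [[5]].
Step i=1: Q has 1 at row 1, column 1; remove that cell from P, ejecting 5. So w(1) = 5. P is now [].

So w = 5 4 2 6 1 3.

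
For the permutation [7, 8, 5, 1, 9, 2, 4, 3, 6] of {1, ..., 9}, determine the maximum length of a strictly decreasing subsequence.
4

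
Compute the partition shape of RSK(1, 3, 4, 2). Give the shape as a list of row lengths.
Row-insert each entry into an empty tableau.

After inserting 1: P = [[1]].
After inserting 3: P = [[1, 3]].
After inserting 4: P = [[1, 3, 4]].
After inserting 2: P = [[1, 2, 4], [3]].

The final insertion tableau P = [[1, 2, 4], [3]] has shape [3, 1].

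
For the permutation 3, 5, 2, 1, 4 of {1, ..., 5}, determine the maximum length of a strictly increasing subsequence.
2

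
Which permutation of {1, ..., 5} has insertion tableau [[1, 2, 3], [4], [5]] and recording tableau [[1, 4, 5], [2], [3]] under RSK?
5 4 1 2 3

Reverse the RSK construction: for i from n down to 1, find the cell of Q containing i, remove the entry at that cell from P, and reverse-bump it up through P; the value ejected from row 1 is w(i).

Step i=5: Q has 5 at row 1, column 3; remove that cell from P, ejecting 3. So w(5) = 3. P is now [[1, 2], [4], [5]].
Step i=4: Q has 4 at row 1, column 2; remove that cell from P, ejecting 2. So w(4) = 2. P is now [[1], [4], [5]].
Step i=3: Q has 3 at row 3, column 1; remove 5 from row 3 of P and reverse-bump: 5 enters row 2 and ejects 4; 4 enters row 1 and ejects 1. So w(3) = 1. P is now [[4], [5]].
Step i=2: Q has 2 at row 2, column 1; remove 5 from row 2 of P and reverse-bump: 5 enters row 1 and ejects 4. So w(2) = 4. P is now [[5]].
Step i=1: Q has 1 at row 1, column 1; remove that cell from P, ejecting 5. So w(1) = 5. P is now [].

So w = 5 4 1 2 3.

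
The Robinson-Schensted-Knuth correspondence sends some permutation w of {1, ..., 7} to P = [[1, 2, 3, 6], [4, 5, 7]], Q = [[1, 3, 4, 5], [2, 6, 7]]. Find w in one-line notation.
Reverse the RSK construction: for i from n down to 1, find the cell of Q containing i, remove the entry at that cell from P, and reverse-bump it up through P; the value ejected from row 1 is w(i).

Step i=7: Q has 7 at row 2, column 3; remove 7 from row 2 of P and reverse-bump: 7 enters row 1 and ejects 6. So w(7) = 6. P is now [[1, 2, 3, 7], [4, 5]].
Step i=6: Q has 6 at row 2, column 2; remove 5 from row 2 of P and reverse-bump: 5 enters row 1 and ejects 3. So w(6) = 3. P is now [[1, 2, 5, 7], [4]].
Step i=5: Q has 5 at row 1, column 4; remove that cell from P, ejecting 7. So w(5) = 7. P is now [[1, 2, 5], [4]].
Step i=4: Q has 4 at row 1, column 3; remove that cell from P, ejecting 5. So w(4) = 5. P is now [[1, 2], [4]].
Step i=3: Q has 3 at row 1, column 2; remove that cell from P, ejecting 2. So w(3) = 2. P is now [[1], [4]].
Step i=2: Q has 2 at row 2, column 1; remove 4 from row 2 of P and reverse-bump: 4 enters row 1 and ejects 1. So w(2) = 1. P is now [[4]].
Step i=1: Q has 1 at row 1, column 1; remove that cell from P, ejecting 4. So w(1) = 4. P is now [].

So w = 4 1 2 5 7 3 6.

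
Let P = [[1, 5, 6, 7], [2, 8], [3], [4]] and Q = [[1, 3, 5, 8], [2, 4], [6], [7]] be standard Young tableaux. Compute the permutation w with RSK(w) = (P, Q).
Reverse RSK: for i = n, n-1, ..., 1, locate i in Q, remove the corresponding corner cell from P, and reverse-bump its entry up through P; the value ejected from row 1 is w(i).

So w = 4 3 8 5 6 2 1 7.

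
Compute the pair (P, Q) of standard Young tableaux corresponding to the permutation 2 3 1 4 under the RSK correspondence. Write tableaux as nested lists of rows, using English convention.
P = [[1, 3, 4], [2]], Q = [[1, 2, 4], [3]]

Insert each entry of the permutation into P by Schensted row insertion, recording in Q the position of each new cell.

Insert 2: appended to row 1. P = [[2]], Q = [[1]].
Insert 3: appended to row 1. P = [[2, 3]], Q = [[1, 2]].
Insert 1: 1 bumps 2 from row 1; 2 starts row 2. P = [[1, 3], [2]], Q = [[1, 2], [3]].
Insert 4: appended to row 1. P = [[1, 3, 4], [2]], Q = [[1, 2, 4], [3]].

So P = [[1, 3, 4], [2]], Q = [[1, 2, 4], [3]].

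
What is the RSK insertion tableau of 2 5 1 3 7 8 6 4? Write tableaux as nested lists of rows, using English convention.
P = [[1, 3, 4, 8], [2, 5, 6], [7]]

Insert 2: appended to row 1. P = [[2]].
Insert 5: appended to row 1. P = [[2, 5]].
Insert 1: 1 bumps 2 from row 1; 2 starts row 2. P = [[1, 5], [2]].
Insert 3: 3 bumps 5 from row 1; 5 appends to row 2. P = [[1, 3], [2, 5]].
Insert 7: appended to row 1. P = [[1, 3, 7], [2, 5]].
Insert 8: appended to row 1. P = [[1, 3, 7, 8], [2, 5]].
Insert 6: 6 bumps 7 from row 1; 7 appends to row 2. P = [[1, 3, 6, 8], [2, 5, 7]].
Insert 4: 4 bumps 6 from row 1; 6 bumps 7 from row 2; 7 starts row 3. P = [[1, 3, 4, 8], [2, 5, 6], [7]].

So P = [[1, 3, 4, 8], [2, 5, 6], [7]].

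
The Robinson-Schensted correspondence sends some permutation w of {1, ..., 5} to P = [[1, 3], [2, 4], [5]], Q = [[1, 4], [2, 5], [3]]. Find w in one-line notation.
5 2 1 4 3

Reverse the RSK construction: for i from n down to 1, find the cell of Q containing i, remove the entry at that cell from P, and reverse-bump it up through P; the value ejected from row 1 is w(i).

Step i=5: Q has 5 at row 2, column 2; remove 4 from row 2 of P and reverse-bump: 4 enters row 1 and ejects 3. So w(5) = 3. P is now [[1, 4], [2], [5]].
Step i=4: Q has 4 at row 1, column 2; remove that cell from P, ejecting 4. So w(4) = 4. P is now [[1], [2], [5]].
Step i=3: Q has 3 at row 3, column 1; remove 5 from row 3 of P and reverse-bump: 5 enters row 2 and ejects 2; 2 enters row 1 and ejects 1. So w(3) = 1. P is now [[2], [5]].
Step i=2: Q has 2 at row 2, column 1; remove 5 from row 2 of P and reverse-bump: 5 enters row 1 and ejects 2. So w(2) = 2. P is now [[5]].
Step i=1: Q has 1 at row 1, column 1; remove that cell from P, ejecting 5. So w(1) = 5. P is now [].

So w = 5 2 1 4 3.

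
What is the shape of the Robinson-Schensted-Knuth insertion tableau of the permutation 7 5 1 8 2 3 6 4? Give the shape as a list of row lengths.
Row-insert each entry into an empty tableau.

After inserting 7: P = [[7]].
After inserting 5: P = [[5], [7]].
After inserting 1: P = [[1], [5], [7]].
After inserting 8: P = [[1, 8], [5], [7]].
After inserting 2: P = [[1, 2], [5, 8], [7]].
After inserting 3: P = [[1, 2, 3], [5, 8], [7]].
After inserting 6: P = [[1, 2, 3, 6], [5, 8], [7]].
After inserting 4: P = [[1, 2, 3, 4], [5, 6], [7, 8]].

The final insertion tableau P = [[1, 2, 3, 4], [5, 6], [7, 8]] has shape [4, 2, 2].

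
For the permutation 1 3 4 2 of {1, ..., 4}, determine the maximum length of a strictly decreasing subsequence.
2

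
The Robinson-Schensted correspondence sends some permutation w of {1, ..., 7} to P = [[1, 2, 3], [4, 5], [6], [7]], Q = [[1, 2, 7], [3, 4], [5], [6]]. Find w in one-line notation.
Reverse the RSK construction: for i from n down to 1, find the cell of Q containing i, remove the entry at that cell from P, and reverse-bump it up through P; the value ejected from row 1 is w(i).

Step i=7: Q has 7 at row 1, column 3; remove that cell from P, ejecting 3. So w(7) = 3. P is now [[1, 2], [4, 5], [6], [7]].
Step i=6: Q has 6 at row 4, column 1; remove 7 from row 4 of P and reverse-bump: 7 enters row 3 and ejects 6; 6 enters row 2 and ejects 5; 5 enters row 1 and ejects 2. So w(6) = 2. P is now [[1, 5], [4, 6], [7]].
Step i=5: Q has 5 at row 3, column 1; remove 7 from row 3 of P and reverse-bump: 7 enters row 2 and ejects 6; 6 enters row 1 and ejects 5. So w(5) = 5. P is now [[1, 6], [4, 7]].
Step i=4: Q has 4 at row 2, column 2; remove 7 from row 2 of P and reverse-bump: 7 enters row 1 and ejects 6. So w(4) = 6. P is now [[1, 7], [4]].
Step i=3: Q has 3 at row 2, column 1; remove 4 from row 2 of P and reverse-bump: 4 enters row 1 and ejects 1. So w(3) = 1. P is now [[4, 7]].
Step i=2: Q has 2 at row 1, column 2; remove that cell from P, ejecting 7. So w(2) = 7. P is now [[4]].
Step i=1: Q has 1 at row 1, column 1; remove that cell from P, ejecting 4. So w(1) = 4. P is now [].

So w = 4 7 1 6 5 2 3.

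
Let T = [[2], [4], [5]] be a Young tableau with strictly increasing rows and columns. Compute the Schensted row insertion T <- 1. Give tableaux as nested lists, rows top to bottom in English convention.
[[1], [2], [4], [5]]

In row 1, 1 replaces 2 (the leftmost entry greater than 1); 2 is bumped to row 2. In row 2, 2 replaces 4 (the leftmost entry greater than 2); 4 is bumped to row 3. In row 3, 4 replaces 5 (the leftmost entry greater than 4); 5 is bumped to row 4. 5 starts a new row 4. The new tableau is [[1], [2], [4], [5]].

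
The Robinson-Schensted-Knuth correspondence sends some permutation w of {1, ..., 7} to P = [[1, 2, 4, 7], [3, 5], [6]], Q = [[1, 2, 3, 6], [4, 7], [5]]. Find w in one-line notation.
Reverse the RSK construction: for i from n down to 1, find the cell of Q containing i, remove the entry at that cell from P, and reverse-bump it up through P; the value ejected from row 1 is w(i).

Step i=7: Q has 7 at row 2, column 2; remove 5 from row 2 of P and reverse-bump: 5 enters row 1 and ejects 4. So w(7) = 4. P is now [[1, 2, 5, 7], [3], [6]].
Step i=6: Q has 6 at row 1, column 4; remove that cell from P, ejecting 7. So w(6) = 7. P is now [[1, 2, 5], [3], [6]].
Step i=5: Q has 5 at row 3, column 1; remove 6 from row 3 of P and reverse-bump: 6 enters row 2 and ejects 3; 3 enters row 1 and ejects 2. So w(5) = 2. P is now [[1, 3, 5], [6]].
Step i=4: Q has 4 at row 2, column 1; remove 6 from row 2 of P and reverse-bump: 6 enters row 1 and ejects 5. So w(4) = 5. P is now [[1, 3, 6]].
Step i=3: Q has 3 at row 1, column 3; remove that cell from P, ejecting 6. So w(3) = 6. P is now [[1, 3]].
Step i=2: Q has 2 at row 1, column 2; remove that cell from P, ejecting 3. So w(2) = 3. P is now [[1]].
Step i=1: Q has 1 at row 1, column 1; remove that cell from P, ejecting 1. So w(1) = 1. P is now [].

So w = 1 3 6 5 2 7 4.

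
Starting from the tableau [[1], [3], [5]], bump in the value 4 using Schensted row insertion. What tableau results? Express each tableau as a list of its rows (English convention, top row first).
4 is larger than every entry of row 1, so it is appended to row 1. The new tableau is [[1, 4], [3], [5]].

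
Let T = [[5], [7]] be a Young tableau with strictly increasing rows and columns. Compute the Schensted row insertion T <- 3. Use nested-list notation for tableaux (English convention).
[[3], [5], [7]]

In row 1, 3 replaces 5 (the leftmost entry greater than 3); 5 is bumped to row 2. In row 2, 5 replaces 7 (the leftmost entry greater than 5); 7 is bumped to row 3. 7 starts a new row 3. The new tableau is [[3], [5], [7]].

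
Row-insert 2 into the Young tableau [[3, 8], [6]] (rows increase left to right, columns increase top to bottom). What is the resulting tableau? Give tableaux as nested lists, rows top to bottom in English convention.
[[2, 8], [3], [6]]

In row 1, 2 replaces 3 (the leftmost entry greater than 2); 3 is bumped to row 2. In row 2, 3 replaces 6 (the leftmost entry greater than 3); 6 is bumped to row 3. 6 starts a new row 3. The new tableau is [[2, 8], [3], [6]].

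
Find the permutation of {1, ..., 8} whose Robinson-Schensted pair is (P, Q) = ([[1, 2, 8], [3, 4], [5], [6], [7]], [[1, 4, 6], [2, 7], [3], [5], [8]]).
7 6 3 5 1 8 4 2

Reverse the RSK construction: for i from n down to 1, find the cell of Q containing i, remove the entry at that cell from P, and reverse-bump it up through P; the value ejected from row 1 is w(i).

Step i=8: Q has 8 at row 5, column 1; remove 7 from row 5 of P and reverse-bump: 7 enters row 4 and ejects 6; 6 enters row 3 and ejects 5; 5 enters row 2 and ejects 4; 4 enters row 1 and ejects 2. So w(8) = 2. P is now [[1, 4, 8], [3, 5], [6], [7]].
Step i=7: Q has 7 at row 2, column 2; remove 5 from row 2 of P and reverse-bump: 5 enters row 1 and ejects 4. So w(7) = 4. P is now [[1, 5, 8], [3], [6], [7]].
Step i=6: Q has 6 at row 1, column 3; remove that cell from P, ejecting 8. So w(6) = 8. P is now [[1, 5], [3], [6], [7]].
Step i=5: Q has 5 at row 4, column 1; remove 7 from row 4 of P and reverse-bump: 7 enters row 3 and ejects 6; 6 enters row 2 and ejects 3; 3 enters row 1 and ejects 1. So w(5) = 1. P is now [[3, 5], [6], [7]].
Step i=4: Q has 4 at row 1, column 2; remove that cell from P, ejecting 5. So w(4) = 5. P is now [[3], [6], [7]].
Step i=3: Q has 3 at row 3, column 1; remove 7 from row 3 of P and reverse-bump: 7 enters row 2 and ejects 6; 6 enters row 1 and ejects 3. So w(3) = 3. P is now [[6], [7]].
Step i=2: Q has 2 at row 2, column 1; remove 7 from row 2 of P and reverse-bump: 7 enters row 1 and ejects 6. So w(2) = 6. P is now [[7]].
Step i=1: Q has 1 at row 1, column 1; remove that cell from P, ejecting 7. So w(1) = 7. P is now [].

So w = 7 6 3 5 1 8 4 2.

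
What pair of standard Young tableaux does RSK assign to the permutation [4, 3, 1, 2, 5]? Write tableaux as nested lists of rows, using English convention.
P = [[1, 2, 5], [3], [4]], Q = [[1, 4, 5], [2], [3]]

Insert each entry of the permutation into P by Schensted row insertion, recording in Q the position of each new cell.

Insert 4: appended to row 1. P = [[4]], Q = [[1]].
Insert 3: 3 bumps 4 from row 1; 4 starts row 2. P = [[3], [4]], Q = [[1], [2]].
Insert 1: 1 bumps 3 from row 1; 3 bumps 4 from row 2; 4 starts row 3. P = [[1], [3], [4]], Q = [[1], [2], [3]].
Insert 2: appended to row 1. P = [[1, 2], [3], [4]], Q = [[1, 4], [2], [3]].
Insert 5: appended to row 1. P = [[1, 2, 5], [3], [4]], Q = [[1, 4, 5], [2], [3]].

So P = [[1, 2, 5], [3], [4]], Q = [[1, 4, 5], [2], [3]].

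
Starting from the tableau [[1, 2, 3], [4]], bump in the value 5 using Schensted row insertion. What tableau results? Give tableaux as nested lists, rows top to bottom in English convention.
5 is larger than every entry of row 1, so it is appended to row 1. The new tableau is [[1, 2, 3, 5], [4]].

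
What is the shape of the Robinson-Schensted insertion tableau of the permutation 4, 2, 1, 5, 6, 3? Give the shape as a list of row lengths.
Row-insert each entry into an empty tableau.

After inserting 4: P = [[4]].
After inserting 2: P = [[2], [4]].
After inserting 1: P = [[1], [2], [4]].
After inserting 5: P = [[1, 5], [2], [4]].
After inserting 6: P = [[1, 5, 6], [2], [4]].
After inserting 3: P = [[1, 3, 6], [2, 5], [4]].

The final insertion tableau P = [[1, 3, 6], [2, 5], [4]] has shape [3, 2, 1].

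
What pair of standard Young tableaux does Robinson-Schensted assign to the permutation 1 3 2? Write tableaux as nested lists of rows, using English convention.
Insert each entry of the permutation into P by Schensted row insertion, recording in Q the position of each new cell.

Insert 1: appended to row 1. P = [[1]].
Insert 3: appended to row 1. P = [[1, 3]].
Insert 2: 2 bumps 3 from row 1; 3 starts row 2. P = [[1, 2], [3]].

So P = [[1, 2], [3]], Q = [[1, 2], [3]].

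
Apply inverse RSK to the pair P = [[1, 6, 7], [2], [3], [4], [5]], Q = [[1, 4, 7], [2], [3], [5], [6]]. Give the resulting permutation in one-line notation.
5 4 3 6 2 1 7

Reverse RSK: for i = n, n-1, ..., 1, locate i in Q, remove the corresponding corner cell from P, and reverse-bump its entry up through P; the value ejected from row 1 is w(i).

So w = 5 4 3 6 2 1 7.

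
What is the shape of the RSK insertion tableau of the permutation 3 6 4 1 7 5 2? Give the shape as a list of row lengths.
[3, 2, 2]

Row-insert each entry into an empty tableau.

After inserting 3: P = [[3]].
After inserting 6: P = [[3, 6]].
After inserting 4: P = [[3, 4], [6]].
After inserting 1: P = [[1, 4], [3], [6]].
After inserting 7: P = [[1, 4, 7], [3], [6]].
After inserting 5: P = [[1, 4, 5], [3, 7], [6]].
After inserting 2: P = [[1, 2, 5], [3, 4], [6, 7]].

The final insertion tableau P = [[1, 2, 5], [3, 4], [6, 7]] has shape [3, 2, 2].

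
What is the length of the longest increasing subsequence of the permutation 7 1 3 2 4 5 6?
5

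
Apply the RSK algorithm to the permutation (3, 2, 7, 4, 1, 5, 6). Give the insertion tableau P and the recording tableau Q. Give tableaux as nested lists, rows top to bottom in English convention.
P = [[1, 4, 5, 6], [2, 7], [3]], Q = [[1, 3, 6, 7], [2, 4], [5]]

Insert each entry of the permutation into P by Schensted row insertion, recording in Q the position of each new cell.

Insert 3: appended to row 1. P = [[3]].
Insert 2: 2 bumps 3 from row 1; 3 starts row 2. P = [[2], [3]].
Insert 7: appended to row 1. P = [[2, 7], [3]].
Insert 4: 4 bumps 7 from row 1; 7 appends to row 2. P = [[2, 4], [3, 7]].
Insert 1: 1 bumps 2 from row 1; 2 bumps 3 from row 2; 3 starts row 3. P = [[1, 4], [2, 7], [3]].
Insert 5: appended to row 1. P = [[1, 4, 5], [2, 7], [3]].
Insert 6: appended to row 1. P = [[1, 4, 5, 6], [2, 7], [3]].

So P = [[1, 4, 5, 6], [2, 7], [3]], Q = [[1, 3, 6, 7], [2, 4], [5]].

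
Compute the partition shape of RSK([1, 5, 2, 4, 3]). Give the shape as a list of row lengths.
Row-insert each entry into an empty tableau.

After inserting 1: P = [[1]].
After inserting 5: P = [[1, 5]].
After inserting 2: P = [[1, 2], [5]].
After inserting 4: P = [[1, 2, 4], [5]].
After inserting 3: P = [[1, 2, 3], [4], [5]].

The final insertion tableau P = [[1, 2, 3], [4], [5]] has shape [3, 1, 1].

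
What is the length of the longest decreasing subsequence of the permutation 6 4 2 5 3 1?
4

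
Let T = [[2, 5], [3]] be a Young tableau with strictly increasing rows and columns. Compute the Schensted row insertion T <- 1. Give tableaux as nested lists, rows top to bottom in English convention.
In row 1, 1 replaces 2 (the leftmost entry greater than 1); 2 is bumped to row 2. In row 2, 2 replaces 3 (the leftmost entry greater than 2); 3 is bumped to row 3. 3 starts a new row 3. The new tableau is [[1, 5], [2], [3]].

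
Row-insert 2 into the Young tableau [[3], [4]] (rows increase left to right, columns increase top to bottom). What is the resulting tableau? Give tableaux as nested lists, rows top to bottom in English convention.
[[2], [3], [4]]

In row 1, 2 replaces 3 (the leftmost entry greater than 2); 3 is bumped to row 2. In row 2, 3 replaces 4 (the leftmost entry greater than 3); 4 is bumped to row 3. 4 starts a new row 3. The new tableau is [[2], [3], [4]].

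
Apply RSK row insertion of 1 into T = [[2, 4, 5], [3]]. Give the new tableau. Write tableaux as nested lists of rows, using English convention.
[[1, 4, 5], [2], [3]]

In row 1, 1 replaces 2 (the leftmost entry greater than 1); 2 is bumped to row 2. In row 2, 2 replaces 3 (the leftmost entry greater than 2); 3 is bumped to row 3. 3 starts a new row 3. The new tableau is [[1, 4, 5], [2], [3]].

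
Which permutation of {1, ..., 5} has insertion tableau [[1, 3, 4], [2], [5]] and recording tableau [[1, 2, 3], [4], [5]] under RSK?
Reverse the RSK construction: for i from n down to 1, find the cell of Q containing i, remove the entry at that cell from P, and reverse-bump it up through P; the value ejected from row 1 is w(i).

Step i=5: Q has 5 at row 3, column 1; remove 5 from row 3 of P and reverse-bump: 5 enters row 2 and ejects 2; 2 enters row 1 and ejects 1. So w(5) = 1. P is now [[2, 3, 4], [5]].
Step i=4: Q has 4 at row 2, column 1; remove 5 from row 2 of P and reverse-bump: 5 enters row 1 and ejects 4. So w(4) = 4. P is now [[2, 3, 5]].
Step i=3: Q has 3 at row 1, column 3; remove that cell from P, ejecting 5. So w(3) = 5. P is now [[2, 3]].
Step i=2: Q has 2 at row 1, column 2; remove that cell from P, ejecting 3. So w(2) = 3. P is now [[2]].
Step i=1: Q has 1 at row 1, column 1; remove that cell from P, ejecting 2. So w(1) = 2. P is now [].

So w = 2 3 5 4 1.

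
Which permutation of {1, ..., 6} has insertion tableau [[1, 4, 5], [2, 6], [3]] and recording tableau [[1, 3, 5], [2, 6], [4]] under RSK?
Reverse the RSK construction: for i from n down to 1, find the cell of Q containing i, remove the entry at that cell from P, and reverse-bump it up through P; the value ejected from row 1 is w(i).

Step i=6: Q has 6 at row 2, column 2; remove 6 from row 2 of P and reverse-bump: 6 enters row 1 and ejects 5. So w(6) = 5. P is now [[1, 4, 6], [2], [3]].
Step i=5: Q has 5 at row 1, column 3; remove that cell from P, ejecting 6. So w(5) = 6. P is now [[1, 4], [2], [3]].
Step i=4: Q has 4 at row 3, column 1; remove 3 from row 3 of P and reverse-bump: 3 enters row 2 and ejects 2; 2 enters row 1 and ejects 1. So w(4) = 1. P is now [[2, 4], [3]].
Step i=3: Q has 3 at row 1, column 2; remove that cell from P, ejecting 4. So w(3) = 4. P is now [[2], [3]].
Step i=2: Q has 2 at row 2, column 1; remove 3 from row 2 of P and reverse-bump: 3 enters row 1 and ejects 2. So w(2) = 2. P is now [[3]].
Step i=1: Q has 1 at row 1, column 1; remove that cell from P, ejecting 3. So w(1) = 3. P is now [].

So w = 3 2 4 1 6 5.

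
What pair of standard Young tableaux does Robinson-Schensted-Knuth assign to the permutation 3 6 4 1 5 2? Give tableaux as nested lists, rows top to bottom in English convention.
P = [[1, 2, 5], [3, 4], [6]], Q = [[1, 2, 5], [3, 6], [4]]

Insert each entry of the permutation into P by Schensted row insertion, recording in Q the position of each new cell.

After inserting 3: P = [[3]].
After inserting 6: P = [[3, 6]].
After inserting 4: P = [[3, 4], [6]].
After inserting 1: P = [[1, 4], [3], [6]].
After inserting 5: P = [[1, 4, 5], [3], [6]].
After inserting 2: P = [[1, 2, 5], [3, 4], [6]].

So P = [[1, 2, 5], [3, 4], [6]], Q = [[1, 2, 5], [3, 6], [4]].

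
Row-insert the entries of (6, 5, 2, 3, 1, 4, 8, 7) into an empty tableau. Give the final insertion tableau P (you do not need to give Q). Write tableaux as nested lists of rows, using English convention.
Insert 6: appended to row 1. P = [[6]].
Insert 5: 5 bumps 6 from row 1; 6 starts row 2. P = [[5], [6]].
Insert 2: 2 bumps 5 from row 1; 5 bumps 6 from row 2; 6 starts row 3. P = [[2], [5], [6]].
Insert 3: appended to row 1. P = [[2, 3], [5], [6]].
Insert 1: 1 bumps 2 from row 1; 2 bumps 5 from row 2; 5 bumps 6 from row 3; 6 starts row 4. P = [[1, 3], [2], [5], [6]].
Insert 4: appended to row 1. P = [[1, 3, 4], [2], [5], [6]].
Insert 8: appended to row 1. P = [[1, 3, 4, 8], [2], [5], [6]].
Insert 7: 7 bumps 8 from row 1; 8 appends to row 2. P = [[1, 3, 4, 7], [2, 8], [5], [6]].

So P = [[1, 3, 4, 7], [2, 8], [5], [6]].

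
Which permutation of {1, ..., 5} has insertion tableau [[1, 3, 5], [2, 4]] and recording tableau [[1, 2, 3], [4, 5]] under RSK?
2 4 5 1 3

Reverse the RSK construction: for i from n down to 1, find the cell of Q containing i, remove the entry at that cell from P, and reverse-bump it up through P; the value ejected from row 1 is w(i).

Step i=5: Q has 5 at row 2, column 2; remove 4 from row 2 of P and reverse-bump: 4 enters row 1 and ejects 3. So w(5) = 3. P is now [[1, 4, 5], [2]].
Step i=4: Q has 4 at row 2, column 1; remove 2 from row 2 of P and reverse-bump: 2 enters row 1 and ejects 1. So w(4) = 1. P is now [[2, 4, 5]].
Step i=3: Q has 3 at row 1, column 3; remove that cell from P, ejecting 5. So w(3) = 5. P is now [[2, 4]].
Step i=2: Q has 2 at row 1, column 2; remove that cell from P, ejecting 4. So w(2) = 4. P is now [[2]].
Step i=1: Q has 1 at row 1, column 1; remove that cell from P, ejecting 2. So w(1) = 2. P is now [].

So w = 2 4 5 1 3.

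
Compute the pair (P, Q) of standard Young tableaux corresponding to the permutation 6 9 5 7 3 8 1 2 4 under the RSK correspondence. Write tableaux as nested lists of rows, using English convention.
Insert each entry of the permutation into P by Schensted row insertion, recording in Q the position of each new cell.

Insert 6: appended to row 1. P = [[6]], Q = [[1]].
Insert 9: appended to row 1. P = [[6, 9]], Q = [[1, 2]].
Insert 5: 5 bumps 6 from row 1; 6 starts row 2. P = [[5, 9], [6]], Q = [[1, 2], [3]].
Insert 7: 7 bumps 9 from row 1; 9 appends to row 2. P = [[5, 7], [6, 9]], Q = [[1, 2], [3, 4]].
Insert 3: 3 bumps 5 from row 1; 5 bumps 6 from row 2; 6 starts row 3. P = [[3, 7], [5, 9], [6]], Q = [[1, 2], [3, 4], [5]].
Insert 8: appended to row 1. P = [[3, 7, 8], [5, 9], [6]], Q = [[1, 2, 6], [3, 4], [5]].
Insert 1: 1 bumps 3 from row 1; 3 bumps 5 from row 2; 5 bumps 6 from row 3; 6 starts row 4. P = [[1, 7, 8], [3, 9], [5], [6]], Q = [[1, 2, 6], [3, 4], [5], [7]].
Insert 2: 2 bumps 7 from row 1; 7 bumps 9 from row 2; 9 appends to row 3. P = [[1, 2, 8], [3, 7], [5, 9], [6]], Q = [[1, 2, 6], [3, 4], [5, 8], [7]].
Insert 4: 4 bumps 8 from row 1; 8 appends to row 2. P = [[1, 2, 4], [3, 7, 8], [5, 9], [6]], Q = [[1, 2, 6], [3, 4, 9], [5, 8], [7]].

So P = [[1, 2, 4], [3, 7, 8], [5, 9], [6]], Q = [[1, 2, 6], [3, 4, 9], [5, 8], [7]].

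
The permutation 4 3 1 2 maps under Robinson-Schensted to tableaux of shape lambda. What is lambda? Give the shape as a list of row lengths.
RSK row insertion gives P = [[1, 2], [3], [4]], which has shape [2, 1, 1].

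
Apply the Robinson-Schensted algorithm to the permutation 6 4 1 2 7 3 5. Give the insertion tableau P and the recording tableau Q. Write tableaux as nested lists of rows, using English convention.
P = [[1, 2, 3, 5], [4, 7], [6]], Q = [[1, 4, 5, 7], [2, 6], [3]]

Insert each entry of the permutation into P by Schensted row insertion, recording in Q the position of each new cell.

Insert 6: appended to row 1. P = [[6]].
Insert 4: 4 bumps 6 from row 1; 6 starts row 2. P = [[4], [6]].
Insert 1: 1 bumps 4 from row 1; 4 bumps 6 from row 2; 6 starts row 3. P = [[1], [4], [6]].
Insert 2: appended to row 1. P = [[1, 2], [4], [6]].
Insert 7: appended to row 1. P = [[1, 2, 7], [4], [6]].
Insert 3: 3 bumps 7 from row 1; 7 appends to row 2. P = [[1, 2, 3], [4, 7], [6]].
Insert 5: appended to row 1. P = [[1, 2, 3, 5], [4, 7], [6]].

So P = [[1, 2, 3, 5], [4, 7], [6]], Q = [[1, 4, 5, 7], [2, 6], [3]].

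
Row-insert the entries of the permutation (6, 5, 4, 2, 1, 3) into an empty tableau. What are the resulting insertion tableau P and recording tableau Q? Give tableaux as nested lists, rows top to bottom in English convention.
Insert each entry of the permutation into P by Schensted row insertion, recording in Q the position of each new cell.

Insert 6: appended to row 1. P = [[6]].
Insert 5: 5 bumps 6 from row 1; 6 starts row 2. P = [[5], [6]].
Insert 4: 4 bumps 5 from row 1; 5 bumps 6 from row 2; 6 starts row 3. P = [[4], [5], [6]].
Insert 2: 2 bumps 4 from row 1; 4 bumps 5 from row 2; 5 bumps 6 from row 3; 6 starts row 4. P = [[2], [4], [5], [6]].
Insert 1: 1 bumps 2 from row 1; 2 bumps 4 from row 2; 4 bumps 5 from row 3; 5 bumps 6 from row 4; 6 starts row 5. P = [[1], [2], [4], [5], [6]].
Insert 3: appended to row 1. P = [[1, 3], [2], [4], [5], [6]].

So P = [[1, 3], [2], [4], [5], [6]], Q = [[1, 6], [2], [3], [4], [5]].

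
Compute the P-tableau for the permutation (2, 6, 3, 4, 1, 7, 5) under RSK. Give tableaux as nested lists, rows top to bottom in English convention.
Insert 2: appended to row 1. P = [[2]].
Insert 6: appended to row 1. P = [[2, 6]].
Insert 3: 3 bumps 6 from row 1; 6 starts row 2. P = [[2, 3], [6]].
Insert 4: appended to row 1. P = [[2, 3, 4], [6]].
Insert 1: 1 bumps 2 from row 1; 2 bumps 6 from row 2; 6 starts row 3. P = [[1, 3, 4], [2], [6]].
Insert 7: appended to row 1. P = [[1, 3, 4, 7], [2], [6]].
Insert 5: 5 bumps 7 from row 1; 7 appends to row 2. P = [[1, 3, 4, 5], [2, 7], [6]].

So P = [[1, 3, 4, 5], [2, 7], [6]].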